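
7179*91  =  653289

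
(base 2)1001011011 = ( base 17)218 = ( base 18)1f9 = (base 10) 603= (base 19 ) 1CE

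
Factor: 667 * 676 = 450892  =  2^2 * 13^2*23^1*29^1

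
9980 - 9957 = 23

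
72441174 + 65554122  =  137995296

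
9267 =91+9176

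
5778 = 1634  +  4144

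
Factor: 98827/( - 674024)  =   - 2^( - 3 )*13^( - 1 )*37^1*2671^1*6481^ ( - 1 ) 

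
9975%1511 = 909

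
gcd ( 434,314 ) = 2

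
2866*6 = 17196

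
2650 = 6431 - 3781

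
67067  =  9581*7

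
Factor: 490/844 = 2^ (-1)*5^1*7^2*211^( - 1 )=245/422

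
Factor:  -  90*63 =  - 5670 = - 2^1 * 3^4*5^1 * 7^1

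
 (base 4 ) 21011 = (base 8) 1105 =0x245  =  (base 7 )1460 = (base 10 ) 581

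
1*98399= 98399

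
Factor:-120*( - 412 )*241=11915040= 2^5 *3^1*5^1*103^1 * 241^1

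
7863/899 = 8 + 671/899 = 8.75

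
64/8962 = 32/4481 = 0.01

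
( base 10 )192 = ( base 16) c0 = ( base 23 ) 88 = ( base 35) 5h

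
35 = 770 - 735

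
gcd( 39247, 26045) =1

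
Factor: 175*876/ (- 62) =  - 2^1*  3^1*5^2*7^1*31^( - 1)*73^1 =- 76650/31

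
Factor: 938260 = 2^2*5^1*43^1*1091^1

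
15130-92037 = -76907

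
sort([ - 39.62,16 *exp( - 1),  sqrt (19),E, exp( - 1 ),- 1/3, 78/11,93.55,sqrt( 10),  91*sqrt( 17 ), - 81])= [ - 81, - 39.62,  -  1/3,exp ( - 1),  E, sqrt (10 ),sqrt ( 19), 16 *exp( - 1),  78/11,93.55 , 91*sqrt( 17 ) ] 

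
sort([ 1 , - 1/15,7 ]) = [ - 1/15, 1 , 7 ] 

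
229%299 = 229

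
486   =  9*54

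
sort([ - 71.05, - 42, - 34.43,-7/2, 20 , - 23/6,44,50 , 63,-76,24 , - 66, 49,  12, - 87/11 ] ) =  [ - 76, - 71.05, - 66, - 42,-34.43, - 87/11, - 23/6, - 7/2, 12,  20,24 , 44,49,50,63 ]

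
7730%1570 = 1450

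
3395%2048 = 1347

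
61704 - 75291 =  - 13587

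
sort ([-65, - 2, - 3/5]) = [ - 65,-2,-3/5 ] 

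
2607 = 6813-4206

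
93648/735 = 127 + 101/245 = 127.41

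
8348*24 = 200352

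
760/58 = 380/29= 13.10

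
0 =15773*0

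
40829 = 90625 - 49796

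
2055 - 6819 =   -  4764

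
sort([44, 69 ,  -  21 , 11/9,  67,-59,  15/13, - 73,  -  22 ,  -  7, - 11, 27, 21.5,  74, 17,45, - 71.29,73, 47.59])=[ -73, - 71.29, - 59, - 22,-21,  -  11,  -  7, 15/13, 11/9,17,21.5, 27, 44 , 45, 47.59,67,69, 73, 74]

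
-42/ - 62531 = 6/8933 = 0.00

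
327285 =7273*45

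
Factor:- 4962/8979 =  - 2^1 * 41^( - 1 )*73^( - 1)*827^1 = - 1654/2993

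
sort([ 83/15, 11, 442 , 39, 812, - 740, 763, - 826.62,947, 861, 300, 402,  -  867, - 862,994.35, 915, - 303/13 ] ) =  [- 867,  -  862, - 826.62,  -  740,  -  303/13, 83/15, 11,39, 300, 402,442, 763,812, 861, 915, 947, 994.35] 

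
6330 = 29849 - 23519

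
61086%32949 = 28137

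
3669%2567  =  1102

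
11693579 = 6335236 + 5358343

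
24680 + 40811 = 65491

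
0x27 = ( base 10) 39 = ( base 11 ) 36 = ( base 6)103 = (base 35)14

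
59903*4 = 239612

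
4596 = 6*766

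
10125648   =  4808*2106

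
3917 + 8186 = 12103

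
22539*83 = 1870737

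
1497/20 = 74+17/20 = 74.85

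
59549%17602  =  6743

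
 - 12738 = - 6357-6381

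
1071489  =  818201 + 253288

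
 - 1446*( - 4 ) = 5784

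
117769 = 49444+68325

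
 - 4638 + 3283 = -1355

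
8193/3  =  2731 =2731.00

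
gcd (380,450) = 10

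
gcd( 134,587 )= 1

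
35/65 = 7/13  =  0.54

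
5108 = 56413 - 51305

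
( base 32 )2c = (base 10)76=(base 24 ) 34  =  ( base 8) 114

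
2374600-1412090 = 962510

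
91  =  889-798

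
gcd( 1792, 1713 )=1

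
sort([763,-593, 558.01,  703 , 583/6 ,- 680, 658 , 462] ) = [- 680,  -  593,583/6,462, 558.01, 658,703, 763]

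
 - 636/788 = -159/197  =  - 0.81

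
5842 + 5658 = 11500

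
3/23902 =3/23902 = 0.00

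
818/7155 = 818/7155 = 0.11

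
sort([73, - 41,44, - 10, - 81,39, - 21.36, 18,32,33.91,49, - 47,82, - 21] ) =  [ - 81, - 47, - 41, -21.36, - 21, - 10,18,32, 33.91,  39 , 44, 49, 73,82 ]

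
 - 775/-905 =155/181 = 0.86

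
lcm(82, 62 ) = 2542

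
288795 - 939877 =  - 651082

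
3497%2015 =1482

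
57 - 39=18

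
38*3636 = 138168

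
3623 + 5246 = 8869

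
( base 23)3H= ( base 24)3E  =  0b1010110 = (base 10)86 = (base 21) 42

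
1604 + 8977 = 10581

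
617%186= 59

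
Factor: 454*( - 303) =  - 137562 = - 2^1*3^1*101^1*227^1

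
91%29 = 4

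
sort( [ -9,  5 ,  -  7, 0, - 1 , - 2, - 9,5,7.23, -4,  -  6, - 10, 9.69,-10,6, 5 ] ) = [ - 10,  -  10,- 9 ,  -  9, - 7, - 6, - 4,  -  2, - 1 , 0 , 5,5,5,6,7.23,9.69]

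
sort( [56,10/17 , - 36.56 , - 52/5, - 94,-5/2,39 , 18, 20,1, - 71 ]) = [ - 94, - 71,  -  36.56, - 52/5,-5/2, 10/17,1,18,20, 39,56 ]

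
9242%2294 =66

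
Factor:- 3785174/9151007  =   - 2^1*37^1*51151^1*9151007^ (-1)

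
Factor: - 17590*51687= - 2^1* 3^2*5^1 * 1759^1*5743^1 =- 909174330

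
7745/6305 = 1549/1261 = 1.23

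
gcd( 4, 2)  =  2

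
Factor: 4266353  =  7^1*13^1*173^1 * 271^1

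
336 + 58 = 394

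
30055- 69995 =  - 39940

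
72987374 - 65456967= 7530407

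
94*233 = 21902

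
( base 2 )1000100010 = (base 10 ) 546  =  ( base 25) LL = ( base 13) 330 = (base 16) 222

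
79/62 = 79/62 = 1.27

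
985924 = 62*15902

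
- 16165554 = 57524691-73690245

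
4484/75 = 4484/75=59.79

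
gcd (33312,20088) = 24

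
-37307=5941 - 43248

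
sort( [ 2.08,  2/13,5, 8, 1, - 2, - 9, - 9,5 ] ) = [ - 9, - 9, - 2, 2/13, 1, 2.08,5, 5,  8 ] 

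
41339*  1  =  41339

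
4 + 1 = 5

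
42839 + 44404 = 87243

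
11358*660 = 7496280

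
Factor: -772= -2^2*193^1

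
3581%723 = 689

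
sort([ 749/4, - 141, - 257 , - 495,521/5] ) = [ - 495 ,-257, - 141, 521/5,749/4 ] 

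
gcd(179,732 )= 1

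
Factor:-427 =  - 7^1*61^1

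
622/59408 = 311/29704 =0.01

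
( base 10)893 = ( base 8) 1575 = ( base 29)11n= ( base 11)742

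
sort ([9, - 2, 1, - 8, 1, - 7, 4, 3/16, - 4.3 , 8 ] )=[ - 8, - 7, - 4.3, - 2, 3/16, 1, 1,  4,8, 9 ] 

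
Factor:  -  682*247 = - 2^1*11^1*13^1*19^1 * 31^1  =  -168454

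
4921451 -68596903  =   - 63675452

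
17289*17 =293913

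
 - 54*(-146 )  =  7884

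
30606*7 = 214242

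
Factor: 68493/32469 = 17^2*137^( -1) =289/137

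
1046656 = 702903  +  343753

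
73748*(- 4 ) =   -  294992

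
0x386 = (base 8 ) 1606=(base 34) QI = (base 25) 1b2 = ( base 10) 902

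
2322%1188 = 1134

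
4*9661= 38644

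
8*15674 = 125392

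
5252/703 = 7 + 331/703 = 7.47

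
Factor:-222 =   -  2^1*3^1*37^1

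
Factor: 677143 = 23^1*59^1*499^1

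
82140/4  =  20535 = 20535.00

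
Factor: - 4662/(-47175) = 2^1*3^1*5^ ( - 2) * 7^1 * 17^( - 1) = 42/425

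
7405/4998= 1+2407/4998 = 1.48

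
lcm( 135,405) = 405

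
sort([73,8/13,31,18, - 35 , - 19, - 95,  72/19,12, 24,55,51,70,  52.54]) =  [ - 95,-35, - 19, 8/13,72/19, 12, 18, 24 , 31,51,52.54, 55,70,73 ]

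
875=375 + 500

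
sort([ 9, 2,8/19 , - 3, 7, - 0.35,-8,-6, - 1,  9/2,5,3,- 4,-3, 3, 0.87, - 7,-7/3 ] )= [ - 8, - 7, - 6, - 4, - 3, - 3,-7/3, - 1, - 0.35,8/19,0.87,2, 3 , 3,  9/2,5,  7,9 ] 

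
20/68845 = 4/13769=0.00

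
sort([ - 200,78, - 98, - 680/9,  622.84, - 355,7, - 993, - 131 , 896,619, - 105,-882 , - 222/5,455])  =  [ - 993, - 882, - 355, - 200,-131,  -  105 ,-98,  -  680/9 , - 222/5,7 , 78,455 , 619,622.84,896]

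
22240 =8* 2780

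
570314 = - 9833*(-58)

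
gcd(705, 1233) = 3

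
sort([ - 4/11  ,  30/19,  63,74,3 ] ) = [ - 4/11, 30/19,3, 63,74 ] 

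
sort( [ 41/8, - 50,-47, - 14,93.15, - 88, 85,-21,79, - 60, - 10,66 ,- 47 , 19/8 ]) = [ - 88, - 60,-50, - 47, - 47, - 21, - 14, - 10, 19/8, 41/8, 66, 79, 85,93.15 ]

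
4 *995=3980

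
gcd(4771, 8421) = 1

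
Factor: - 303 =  - 3^1*101^1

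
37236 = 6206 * 6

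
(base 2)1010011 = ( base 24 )3b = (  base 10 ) 83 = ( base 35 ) 2d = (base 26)35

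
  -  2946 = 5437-8383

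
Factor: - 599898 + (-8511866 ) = -9111764= - 2^2 * 2277941^1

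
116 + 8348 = 8464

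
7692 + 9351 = 17043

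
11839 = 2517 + 9322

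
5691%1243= 719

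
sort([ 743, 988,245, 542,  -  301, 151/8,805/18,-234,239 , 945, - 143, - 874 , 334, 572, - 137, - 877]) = [-877, - 874, - 301,-234 , - 143, - 137,151/8, 805/18,  239,245, 334, 542,572, 743, 945,988 ] 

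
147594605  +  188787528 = 336382133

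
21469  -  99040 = - 77571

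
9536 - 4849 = 4687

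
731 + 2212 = 2943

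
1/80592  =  1/80592 = 0.00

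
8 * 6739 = 53912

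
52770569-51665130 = 1105439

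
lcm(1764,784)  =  7056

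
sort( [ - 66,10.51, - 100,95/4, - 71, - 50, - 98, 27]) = [ - 100,-98, - 71,  -  66, - 50,10.51,95/4, 27]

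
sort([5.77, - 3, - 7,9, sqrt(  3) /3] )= [ - 7,-3, sqrt(3 ) /3, 5.77,9]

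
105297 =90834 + 14463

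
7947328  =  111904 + 7835424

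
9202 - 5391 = 3811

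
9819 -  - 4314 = 14133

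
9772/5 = 1954 + 2/5 =1954.40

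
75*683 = 51225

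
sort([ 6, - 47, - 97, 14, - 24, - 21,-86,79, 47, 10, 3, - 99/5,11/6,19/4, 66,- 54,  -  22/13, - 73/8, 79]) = [ - 97, - 86,-54 , - 47, - 24, - 21,-99/5, - 73/8,-22/13,11/6, 3 , 19/4, 6, 10,14, 47,  66,  79,79 ]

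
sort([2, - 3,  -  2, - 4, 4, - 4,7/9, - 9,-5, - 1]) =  [ - 9, - 5, - 4, - 4, - 3 , - 2, - 1, 7/9, 2 , 4]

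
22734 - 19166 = 3568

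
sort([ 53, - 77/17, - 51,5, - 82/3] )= [ - 51, - 82/3, - 77/17,5,53] 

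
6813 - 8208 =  - 1395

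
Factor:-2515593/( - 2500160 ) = 2^ ( - 6 ) * 3^1*5^( - 1 )*13^( - 1)*37^1*131^1*173^1*601^( - 1)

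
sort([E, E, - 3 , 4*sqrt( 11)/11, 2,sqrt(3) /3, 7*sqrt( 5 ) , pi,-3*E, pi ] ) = [ - 3*E  , - 3,sqrt( 3) /3,4*sqrt( 11)/11, 2,E, E , pi, pi,7 * sqrt( 5)]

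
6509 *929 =6046861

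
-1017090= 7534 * ( -135)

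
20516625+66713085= 87229710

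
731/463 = 1 + 268/463 = 1.58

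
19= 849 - 830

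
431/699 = 431/699 = 0.62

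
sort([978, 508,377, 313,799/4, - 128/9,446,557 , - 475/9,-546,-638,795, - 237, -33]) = [- 638, - 546, - 237,  -  475/9,-33,-128/9, 799/4, 313,377, 446,  508,557,795, 978 ]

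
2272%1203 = 1069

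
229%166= 63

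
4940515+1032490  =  5973005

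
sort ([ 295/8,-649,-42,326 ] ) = [ - 649, - 42, 295/8, 326] 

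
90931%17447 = 3696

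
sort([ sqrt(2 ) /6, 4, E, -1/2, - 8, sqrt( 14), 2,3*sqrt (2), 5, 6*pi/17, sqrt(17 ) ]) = [-8 , - 1/2,sqrt(2) /6, 6*pi/17, 2, E, sqrt(14 ), 4, sqrt( 17), 3*sqrt ( 2 ),  5 ] 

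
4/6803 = 4/6803 = 0.00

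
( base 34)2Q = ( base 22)46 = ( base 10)94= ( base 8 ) 136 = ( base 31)31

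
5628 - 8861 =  - 3233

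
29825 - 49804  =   - 19979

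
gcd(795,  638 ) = 1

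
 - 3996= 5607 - 9603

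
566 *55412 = 31363192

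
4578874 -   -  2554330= 7133204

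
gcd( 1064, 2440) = 8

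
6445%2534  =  1377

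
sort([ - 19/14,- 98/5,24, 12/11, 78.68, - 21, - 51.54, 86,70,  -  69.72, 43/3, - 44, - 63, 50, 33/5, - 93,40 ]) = [ - 93, - 69.72, - 63,-51.54, - 44,  -  21,-98/5, - 19/14, 12/11,33/5, 43/3, 24,40,50, 70,78.68, 86] 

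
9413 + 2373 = 11786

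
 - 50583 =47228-97811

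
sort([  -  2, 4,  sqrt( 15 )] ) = [ - 2, sqrt( 15) , 4 ] 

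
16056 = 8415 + 7641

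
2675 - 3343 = - 668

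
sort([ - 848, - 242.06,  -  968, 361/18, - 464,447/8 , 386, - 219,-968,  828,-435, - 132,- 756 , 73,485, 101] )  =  [-968, - 968,-848, - 756, - 464,-435 , - 242.06, - 219, - 132,361/18,447/8,  73,101,  386, 485,  828] 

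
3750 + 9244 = 12994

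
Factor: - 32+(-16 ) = - 2^4*3^1 = - 48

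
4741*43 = 203863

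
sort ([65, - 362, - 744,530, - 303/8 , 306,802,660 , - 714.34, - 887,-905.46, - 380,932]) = [ - 905.46,  -  887, - 744, - 714.34, - 380, - 362, -303/8, 65,306, 530, 660,802,932 ] 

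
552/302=1+125/151  =  1.83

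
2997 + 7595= 10592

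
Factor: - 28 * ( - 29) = 2^2*7^1*29^1 = 812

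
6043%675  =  643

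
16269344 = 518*31408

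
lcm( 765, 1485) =25245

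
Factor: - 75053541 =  - 3^1*2467^1*10141^1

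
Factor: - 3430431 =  - 3^5 *19^1 * 743^1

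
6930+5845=12775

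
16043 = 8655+7388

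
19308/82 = 235 + 19/41= 235.46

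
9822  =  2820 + 7002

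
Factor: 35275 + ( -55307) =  - 2^6* 313^1 = - 20032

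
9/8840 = 9/8840  =  0.00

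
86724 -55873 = 30851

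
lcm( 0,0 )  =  0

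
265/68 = 3  +  61/68 = 3.90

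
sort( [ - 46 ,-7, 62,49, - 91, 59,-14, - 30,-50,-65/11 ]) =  [  -  91, - 50,- 46, - 30, - 14, - 7,-65/11,49, 59, 62]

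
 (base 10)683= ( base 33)kn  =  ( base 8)1253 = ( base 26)107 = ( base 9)838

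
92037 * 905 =83293485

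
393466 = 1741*226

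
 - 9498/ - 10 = 949  +  4/5 = 949.80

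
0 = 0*59642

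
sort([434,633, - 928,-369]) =[ - 928, - 369, 434, 633 ]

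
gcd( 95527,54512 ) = 1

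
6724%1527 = 616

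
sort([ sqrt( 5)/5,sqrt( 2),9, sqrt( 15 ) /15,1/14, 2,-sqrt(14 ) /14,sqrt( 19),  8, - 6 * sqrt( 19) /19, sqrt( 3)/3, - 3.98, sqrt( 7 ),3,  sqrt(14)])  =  [ - 3.98,-6*sqrt (19)/19, - sqrt( 14)/14, 1/14 , sqrt( 15 )/15,sqrt(5) /5,sqrt(3 )/3,sqrt( 2 ),2,sqrt( 7 ),3, sqrt (14 ), sqrt(19),8 , 9]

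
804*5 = 4020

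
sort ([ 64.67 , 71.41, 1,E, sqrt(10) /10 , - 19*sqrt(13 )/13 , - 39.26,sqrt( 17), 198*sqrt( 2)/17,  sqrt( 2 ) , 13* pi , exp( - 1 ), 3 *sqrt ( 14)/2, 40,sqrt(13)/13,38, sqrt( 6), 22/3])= [  -  39.26, - 19*sqrt(13 ) /13, sqrt(13 ) /13,sqrt( 10)/10,  exp( - 1), 1,sqrt (2 ), sqrt( 6), E,sqrt ( 17 ), 3* sqrt ( 14 ) /2, 22/3, 198*sqrt( 2 )/17,38, 40 , 13*pi, 64.67, 71.41]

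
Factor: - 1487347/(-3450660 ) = 87491/202980=2^ ( - 2)*3^( - 1)*5^(- 1 ) * 17^( - 1)* 199^( - 1)*87491^1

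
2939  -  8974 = -6035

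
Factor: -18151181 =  - 18151181^1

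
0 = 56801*0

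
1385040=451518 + 933522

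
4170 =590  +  3580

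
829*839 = 695531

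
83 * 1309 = 108647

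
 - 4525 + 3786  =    -  739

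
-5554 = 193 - 5747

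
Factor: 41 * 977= 40057=41^1* 977^1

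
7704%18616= 7704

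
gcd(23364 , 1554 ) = 6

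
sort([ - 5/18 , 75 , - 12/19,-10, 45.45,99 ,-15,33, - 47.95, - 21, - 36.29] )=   [ - 47.95 , - 36.29, - 21 , - 15, - 10, - 12/19, - 5/18,33 , 45.45, 75 , 99]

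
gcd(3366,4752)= 198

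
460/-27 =-18 + 26/27 = -17.04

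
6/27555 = 2/9185 =0.00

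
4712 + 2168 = 6880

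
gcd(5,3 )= 1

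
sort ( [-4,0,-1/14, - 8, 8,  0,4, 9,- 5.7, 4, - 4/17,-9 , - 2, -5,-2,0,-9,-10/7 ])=[-9, - 9, - 8, - 5.7, - 5,-4,-2,-2,  -  10/7, - 4/17,  -  1/14, 0,0, 0,4,  4,8, 9 ] 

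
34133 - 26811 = 7322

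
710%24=14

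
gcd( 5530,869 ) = 79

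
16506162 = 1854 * 8903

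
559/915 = 559/915 = 0.61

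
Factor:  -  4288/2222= - 2^5*11^ ( -1)*67^1*101^( - 1 ) = - 2144/1111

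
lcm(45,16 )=720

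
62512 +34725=97237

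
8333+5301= 13634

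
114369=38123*3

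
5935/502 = 5935/502 = 11.82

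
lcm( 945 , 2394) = 35910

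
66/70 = 33/35 = 0.94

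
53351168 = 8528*6256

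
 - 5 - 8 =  - 13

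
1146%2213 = 1146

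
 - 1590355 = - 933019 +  - 657336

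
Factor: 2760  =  2^3 * 3^1*5^1 * 23^1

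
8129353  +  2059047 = 10188400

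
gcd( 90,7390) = 10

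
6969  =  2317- -4652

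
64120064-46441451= 17678613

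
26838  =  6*4473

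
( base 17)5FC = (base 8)3260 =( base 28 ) 254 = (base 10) 1712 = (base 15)792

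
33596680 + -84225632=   -  50628952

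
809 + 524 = 1333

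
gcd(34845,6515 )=5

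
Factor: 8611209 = 3^2*956801^1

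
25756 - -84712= 110468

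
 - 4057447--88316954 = 84259507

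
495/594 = 5/6 = 0.83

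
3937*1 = 3937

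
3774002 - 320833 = 3453169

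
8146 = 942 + 7204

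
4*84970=339880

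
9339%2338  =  2325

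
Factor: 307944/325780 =846/895  =  2^1*3^2*5^( - 1 )* 47^1*179^( - 1 )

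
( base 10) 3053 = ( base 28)3P1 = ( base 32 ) 2VD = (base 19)88d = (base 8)5755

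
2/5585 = 2/5585 = 0.00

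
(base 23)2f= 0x3d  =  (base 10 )61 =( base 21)2j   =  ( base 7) 115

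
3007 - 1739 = 1268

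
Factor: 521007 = 3^1 *173669^1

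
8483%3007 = 2469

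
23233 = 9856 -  - 13377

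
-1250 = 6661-7911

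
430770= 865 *498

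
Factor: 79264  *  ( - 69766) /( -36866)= 2^5*2477^1*18433^( - 1)*34883^1  =  2764966112/18433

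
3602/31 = 3602/31= 116.19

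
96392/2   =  48196 = 48196.00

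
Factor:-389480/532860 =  - 182/249  =  -2^1  *3^(-1) * 7^1 * 13^1*83^( - 1) 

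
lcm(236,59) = 236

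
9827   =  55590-45763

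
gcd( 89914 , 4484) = 2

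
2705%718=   551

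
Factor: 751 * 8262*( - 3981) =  - 2^1*3^6*17^1*751^1*1327^1=- 24701157522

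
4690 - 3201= 1489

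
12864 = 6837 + 6027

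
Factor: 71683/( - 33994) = -2^( - 1)*23^(-1)*97^1 = - 97/46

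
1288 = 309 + 979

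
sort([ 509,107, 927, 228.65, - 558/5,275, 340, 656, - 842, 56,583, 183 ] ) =[ - 842,  -  558/5 , 56, 107,183, 228.65,275,  340, 509, 583 , 656,  927 ]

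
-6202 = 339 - 6541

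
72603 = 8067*9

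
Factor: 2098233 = 3^2 * 37^1*6301^1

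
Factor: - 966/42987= -2/89 = - 2^1*89^(-1 )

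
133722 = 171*782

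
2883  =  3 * 961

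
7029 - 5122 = 1907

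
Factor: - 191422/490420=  - 2^( - 1)*5^(-1)*11^2*31^( - 1 ) = - 121/310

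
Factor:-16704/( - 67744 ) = 2^1*3^2*73^( - 1 ) = 18/73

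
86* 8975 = 771850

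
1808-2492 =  - 684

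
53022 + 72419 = 125441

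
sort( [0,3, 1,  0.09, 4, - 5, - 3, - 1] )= [ - 5, - 3, - 1,  0, 0.09,1, 3,4] 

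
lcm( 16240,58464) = 292320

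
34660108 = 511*67828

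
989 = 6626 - 5637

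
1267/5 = 1267/5 = 253.40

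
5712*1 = 5712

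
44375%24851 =19524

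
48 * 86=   4128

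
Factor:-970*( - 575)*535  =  2^1*5^4*23^1*97^1*107^1 = 298396250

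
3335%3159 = 176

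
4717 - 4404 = 313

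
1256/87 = 14 + 38/87 = 14.44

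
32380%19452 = 12928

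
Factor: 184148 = 2^2 * 19^1*2423^1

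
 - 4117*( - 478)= 1967926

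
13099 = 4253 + 8846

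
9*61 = 549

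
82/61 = 1 + 21/61  =  1.34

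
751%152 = 143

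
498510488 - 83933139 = 414577349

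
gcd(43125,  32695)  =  5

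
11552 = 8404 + 3148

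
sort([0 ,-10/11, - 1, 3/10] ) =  [ - 1, - 10/11,0,  3/10]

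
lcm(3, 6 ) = 6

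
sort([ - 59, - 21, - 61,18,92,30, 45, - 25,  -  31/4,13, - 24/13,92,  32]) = [ - 61, - 59, - 25, - 21, - 31/4, - 24/13, 13,18, 30,32,45,92,92]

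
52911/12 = 4409 + 1/4 = 4409.25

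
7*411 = 2877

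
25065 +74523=99588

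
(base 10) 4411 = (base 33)41M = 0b1000100111011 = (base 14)1871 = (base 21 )A01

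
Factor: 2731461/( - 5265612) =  - 2^( - 2 )*3^( - 1) * 11^(-1 )*41^1 * 53^1*419^1*13297^(-1 ) = - 910487/1755204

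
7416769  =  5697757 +1719012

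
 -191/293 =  - 1+ 102/293=- 0.65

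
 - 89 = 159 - 248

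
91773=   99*927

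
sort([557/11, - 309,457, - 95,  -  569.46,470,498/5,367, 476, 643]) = [-569.46, - 309, - 95,557/11,498/5,367,457,  470,476,643] 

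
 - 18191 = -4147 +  - 14044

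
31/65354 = 31/65354 = 0.00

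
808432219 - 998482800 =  - 190050581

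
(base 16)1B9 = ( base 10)441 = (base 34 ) CX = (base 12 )309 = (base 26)gp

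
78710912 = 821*95872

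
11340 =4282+7058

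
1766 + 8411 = 10177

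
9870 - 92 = 9778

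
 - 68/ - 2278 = 2/67 = 0.03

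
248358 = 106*2343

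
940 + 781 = 1721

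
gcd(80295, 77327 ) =53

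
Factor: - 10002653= - 10002653^1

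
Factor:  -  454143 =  - 3^1*151381^1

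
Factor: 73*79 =73^1*79^1=5767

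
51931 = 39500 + 12431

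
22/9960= 11/4980 = 0.00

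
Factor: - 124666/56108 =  - 2^( - 1)*13^( - 2 ) * 751^1 = - 751/338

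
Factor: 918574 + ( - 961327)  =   - 3^1*14251^1=-42753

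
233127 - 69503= 163624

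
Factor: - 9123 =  - 3^1*3041^1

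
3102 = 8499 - 5397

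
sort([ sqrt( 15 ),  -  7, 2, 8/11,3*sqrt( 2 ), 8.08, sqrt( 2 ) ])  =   [ - 7,8/11,sqrt( 2 ),2,sqrt( 15 ),3*sqrt( 2 ),8.08 ] 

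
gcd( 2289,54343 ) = 1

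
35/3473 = 35/3473=0.01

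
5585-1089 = 4496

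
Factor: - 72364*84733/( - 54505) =2^2*5^( - 1)*79^1 * 229^1*991^(  -  1 )*7703^1 = 557419892/4955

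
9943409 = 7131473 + 2811936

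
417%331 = 86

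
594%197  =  3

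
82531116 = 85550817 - 3019701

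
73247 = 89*823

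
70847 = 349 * 203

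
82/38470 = 41/19235 = 0.00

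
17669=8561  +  9108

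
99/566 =99/566  =  0.17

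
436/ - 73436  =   - 1 + 18250/18359 = - 0.01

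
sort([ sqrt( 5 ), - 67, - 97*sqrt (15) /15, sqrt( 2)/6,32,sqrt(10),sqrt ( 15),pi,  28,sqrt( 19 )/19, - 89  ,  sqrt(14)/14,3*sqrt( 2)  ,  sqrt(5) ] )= [ - 89, - 67, - 97*sqrt (15)/15,sqrt (19) /19, sqrt( 2 ) /6,sqrt (14) /14,sqrt( 5),sqrt( 5), pi, sqrt( 10 ),sqrt( 15),  3 * sqrt(2 ),28, 32]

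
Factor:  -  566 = -2^1*283^1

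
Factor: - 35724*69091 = -2^2*3^1*11^2*13^1*229^1*571^1 =-  2468206884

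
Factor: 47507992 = 2^3 * 7^1*257^1*3301^1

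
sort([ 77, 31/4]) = [ 31/4,77]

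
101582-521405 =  - 419823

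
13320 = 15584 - 2264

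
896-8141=-7245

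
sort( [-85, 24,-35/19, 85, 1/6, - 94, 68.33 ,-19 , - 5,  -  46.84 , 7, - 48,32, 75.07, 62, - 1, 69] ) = [- 94, - 85, - 48, - 46.84, - 19, - 5, - 35/19, - 1, 1/6, 7, 24, 32,  62, 68.33, 69,75.07,85] 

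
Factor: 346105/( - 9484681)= - 5^1*69221^1*9484681^( - 1) 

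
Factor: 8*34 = 272 = 2^4*17^1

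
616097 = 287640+328457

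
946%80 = 66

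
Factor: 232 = 2^3 * 29^1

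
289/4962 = 289/4962 = 0.06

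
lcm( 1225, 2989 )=74725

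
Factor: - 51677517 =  - 3^1*17225839^1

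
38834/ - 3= - 12945 + 1/3= -  12944.67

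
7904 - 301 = 7603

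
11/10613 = 11/10613 = 0.00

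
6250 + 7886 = 14136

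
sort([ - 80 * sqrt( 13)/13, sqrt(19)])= [ - 80*sqrt( 13 )/13,sqrt(  19 )]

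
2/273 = 2/273 = 0.01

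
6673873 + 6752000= 13425873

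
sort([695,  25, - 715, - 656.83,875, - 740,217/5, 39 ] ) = [-740,-715, - 656.83, 25,  39,  217/5,  695, 875]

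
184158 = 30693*6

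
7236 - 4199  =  3037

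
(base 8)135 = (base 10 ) 93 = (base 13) 72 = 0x5d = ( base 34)2P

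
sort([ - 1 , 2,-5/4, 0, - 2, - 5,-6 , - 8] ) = [-8, - 6 ,-5,-2, - 5/4, - 1, 0 , 2] 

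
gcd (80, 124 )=4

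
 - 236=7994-8230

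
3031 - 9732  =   - 6701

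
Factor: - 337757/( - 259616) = 2^( - 5)*7^1*19^(  -  1 )*113^1  =  791/608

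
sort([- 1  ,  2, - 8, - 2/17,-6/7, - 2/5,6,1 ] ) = [ -8,  -  1, -6/7, - 2/5 , -2/17,1,2, 6]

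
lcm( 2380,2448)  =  85680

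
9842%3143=413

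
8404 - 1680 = 6724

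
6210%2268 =1674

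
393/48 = 8+3/16 = 8.19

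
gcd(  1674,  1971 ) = 27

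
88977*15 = 1334655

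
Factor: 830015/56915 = 19^1*8737^1*11383^( - 1 ) = 166003/11383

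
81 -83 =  - 2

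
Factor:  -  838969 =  - 838969^1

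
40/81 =40/81 = 0.49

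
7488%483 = 243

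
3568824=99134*36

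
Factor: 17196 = 2^2*3^1 * 1433^1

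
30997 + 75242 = 106239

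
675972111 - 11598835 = 664373276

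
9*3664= 32976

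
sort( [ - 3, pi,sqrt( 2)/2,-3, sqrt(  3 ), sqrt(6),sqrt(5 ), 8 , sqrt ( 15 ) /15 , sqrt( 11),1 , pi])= [ - 3,-3,sqrt( 15)/15,  sqrt(2) /2, 1,sqrt(3),sqrt (5), sqrt(6 ),pi,pi,  sqrt( 11),8] 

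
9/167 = 9/167 = 0.05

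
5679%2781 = 117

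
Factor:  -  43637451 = -3^1*11^1 *13^1*101719^1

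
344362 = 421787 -77425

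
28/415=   28/415 = 0.07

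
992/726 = 496/363= 1.37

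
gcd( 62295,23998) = 1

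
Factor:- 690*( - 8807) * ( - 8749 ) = -2^1*3^1*5^1 * 13^1 * 23^1*673^1 * 8807^1=- 53166185670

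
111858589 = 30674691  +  81183898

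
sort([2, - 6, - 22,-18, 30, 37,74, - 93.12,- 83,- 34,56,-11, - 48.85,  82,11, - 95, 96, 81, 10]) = [ - 95,-93.12, - 83, -48.85, - 34, - 22, - 18,-11, - 6,2, 10, 11, 30,37, 56,74 , 81,  82,96 ]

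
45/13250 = 9/2650  =  0.00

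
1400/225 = 6+2/9= 6.22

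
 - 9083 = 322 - 9405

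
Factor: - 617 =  - 617^1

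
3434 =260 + 3174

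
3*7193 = 21579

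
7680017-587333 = 7092684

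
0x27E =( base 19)1eb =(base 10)638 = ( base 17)239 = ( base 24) 12E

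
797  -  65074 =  - 64277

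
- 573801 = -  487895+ - 85906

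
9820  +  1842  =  11662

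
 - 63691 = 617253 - 680944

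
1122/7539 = 374/2513 = 0.15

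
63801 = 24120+39681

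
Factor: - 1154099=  - 31^1 * 59^1*631^1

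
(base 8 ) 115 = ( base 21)3e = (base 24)35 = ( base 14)57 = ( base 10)77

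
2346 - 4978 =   -  2632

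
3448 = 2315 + 1133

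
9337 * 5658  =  52828746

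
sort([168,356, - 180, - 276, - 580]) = [-580, - 276, - 180,168,356] 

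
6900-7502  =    -  602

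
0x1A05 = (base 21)F24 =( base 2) 1101000000101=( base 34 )5PV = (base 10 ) 6661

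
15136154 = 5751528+9384626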